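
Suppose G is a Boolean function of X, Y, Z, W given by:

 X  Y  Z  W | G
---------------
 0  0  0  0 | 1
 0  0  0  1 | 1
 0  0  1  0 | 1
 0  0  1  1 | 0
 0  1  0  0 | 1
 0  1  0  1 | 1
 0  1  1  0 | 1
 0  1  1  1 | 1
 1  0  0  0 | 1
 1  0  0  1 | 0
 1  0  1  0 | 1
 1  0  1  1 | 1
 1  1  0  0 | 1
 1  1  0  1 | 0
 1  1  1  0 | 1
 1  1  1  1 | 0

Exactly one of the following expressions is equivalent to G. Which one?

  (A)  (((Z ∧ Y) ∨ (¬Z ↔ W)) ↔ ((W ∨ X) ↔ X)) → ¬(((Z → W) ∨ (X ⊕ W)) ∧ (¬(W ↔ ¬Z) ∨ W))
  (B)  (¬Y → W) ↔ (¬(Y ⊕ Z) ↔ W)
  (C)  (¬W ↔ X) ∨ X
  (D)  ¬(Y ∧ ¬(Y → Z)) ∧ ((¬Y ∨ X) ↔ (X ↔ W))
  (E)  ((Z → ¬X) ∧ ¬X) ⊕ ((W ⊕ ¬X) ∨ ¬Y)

A

(B) disagrees with G on (0,0,1,0) (formula → 0, table → 1); rule it out.
(C) disagrees with G on (0,0,0,0) (formula → 0, table → 1); rule it out.
(D) disagrees with G on (0,0,0,1) (formula → 0, table → 1); rule it out.
(E) disagrees with G on (0,0,0,0) (formula → 0, table → 1); rule it out.
That leaves (A). Evaluating it on every row reproduces the table of G exactly.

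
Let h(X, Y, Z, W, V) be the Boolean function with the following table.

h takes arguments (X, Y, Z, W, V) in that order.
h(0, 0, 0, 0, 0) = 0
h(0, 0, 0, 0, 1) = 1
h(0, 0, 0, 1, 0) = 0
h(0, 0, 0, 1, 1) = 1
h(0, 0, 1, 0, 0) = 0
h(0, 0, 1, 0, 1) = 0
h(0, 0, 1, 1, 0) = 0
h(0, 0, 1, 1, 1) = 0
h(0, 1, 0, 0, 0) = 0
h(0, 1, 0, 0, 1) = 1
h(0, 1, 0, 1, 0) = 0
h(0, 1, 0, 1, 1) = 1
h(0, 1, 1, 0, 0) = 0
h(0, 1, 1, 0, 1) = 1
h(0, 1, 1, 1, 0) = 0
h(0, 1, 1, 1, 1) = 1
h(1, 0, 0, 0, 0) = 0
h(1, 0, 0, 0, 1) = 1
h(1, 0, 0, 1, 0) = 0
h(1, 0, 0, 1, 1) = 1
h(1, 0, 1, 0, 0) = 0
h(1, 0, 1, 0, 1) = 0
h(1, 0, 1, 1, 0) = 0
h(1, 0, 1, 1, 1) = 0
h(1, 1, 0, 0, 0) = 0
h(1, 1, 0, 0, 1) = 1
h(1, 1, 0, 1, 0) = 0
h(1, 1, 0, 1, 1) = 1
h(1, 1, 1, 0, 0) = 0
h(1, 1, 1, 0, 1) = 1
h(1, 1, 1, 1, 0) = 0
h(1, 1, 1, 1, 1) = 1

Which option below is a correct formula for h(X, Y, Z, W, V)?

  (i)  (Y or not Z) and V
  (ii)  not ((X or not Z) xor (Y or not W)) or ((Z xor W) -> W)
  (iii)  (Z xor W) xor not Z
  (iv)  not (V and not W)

(ii) fails at (0,0,0,0,0): the formula yields 1, h is 0.
(iii) fails at (0,0,0,0,0): the formula yields 1, h is 0.
(iv) fails at (0,0,0,0,0): the formula yields 1, h is 0.
That leaves (i). Evaluating it on every row reproduces the table of h exactly.

i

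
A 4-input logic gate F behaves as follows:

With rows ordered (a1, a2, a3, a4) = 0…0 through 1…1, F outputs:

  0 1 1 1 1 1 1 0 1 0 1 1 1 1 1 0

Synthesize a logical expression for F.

F is 0 on only 4 rows — (0,0,0,0), (0,1,1,1), (1,0,0,1), (1,1,1,1). Writing each as a minterm (¬a1·¬a2·¬a3·¬a4, ¬a1·a2·a3·a4, a1·¬a2·¬a3·a4, a1·a2·a3·a4) and OR-ing them characterizes exactly where F=0, so F is the negation of that disjunction.

F(a1, a2, a3, a4) = not ((((((not a1 and not a2) and not a3) and not a4) or (((not a1 and a2) and a3) and a4)) or (((a1 and not a2) and not a3) and a4)) or (((a1 and a2) and a3) and a4))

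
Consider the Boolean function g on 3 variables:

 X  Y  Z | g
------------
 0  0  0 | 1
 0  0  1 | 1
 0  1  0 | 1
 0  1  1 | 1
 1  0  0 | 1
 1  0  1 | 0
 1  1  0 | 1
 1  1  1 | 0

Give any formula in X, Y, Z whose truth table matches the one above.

g is 0 on only 2 rows — (1,0,1), (1,1,1). Writing each as a minterm (X·¬Y·Z, X·Y·Z) and OR-ing them characterizes exactly where g=0, so g is the negation of that disjunction.

g(X, Y, Z) = ¬(((X ∧ ¬Y) ∧ Z) ∨ ((X ∧ Y) ∧ Z))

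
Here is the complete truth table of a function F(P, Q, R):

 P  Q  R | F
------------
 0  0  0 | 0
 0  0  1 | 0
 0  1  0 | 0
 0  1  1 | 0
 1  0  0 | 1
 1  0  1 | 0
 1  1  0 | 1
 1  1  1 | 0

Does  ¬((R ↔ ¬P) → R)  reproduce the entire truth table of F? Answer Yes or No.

Yes

Test each input against both F and the formula:
  P=0, Q=0, R=0: formula gives 0, F = 0 ✓
  P=0, Q=0, R=1: formula gives 0, F = 0 ✓
  P=0, Q=1, R=0: formula gives 0, F = 0 ✓
  P=0, Q=1, R=1: formula gives 0, F = 0 ✓
  P=1, Q=0, R=0: formula gives 1, F = 1 ✓
  …and likewise for the remaining 3 rows.
All 8 rows match — the expression computes F exactly.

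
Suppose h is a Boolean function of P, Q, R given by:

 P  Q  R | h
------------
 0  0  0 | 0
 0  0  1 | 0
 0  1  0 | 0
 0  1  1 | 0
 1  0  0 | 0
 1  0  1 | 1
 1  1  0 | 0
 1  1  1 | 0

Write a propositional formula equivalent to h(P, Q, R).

Only row (1,0,1) gives 1. That row's minterm P·¬Q·R is h directly.

h(P, Q, R) = (P AND NOT Q) AND R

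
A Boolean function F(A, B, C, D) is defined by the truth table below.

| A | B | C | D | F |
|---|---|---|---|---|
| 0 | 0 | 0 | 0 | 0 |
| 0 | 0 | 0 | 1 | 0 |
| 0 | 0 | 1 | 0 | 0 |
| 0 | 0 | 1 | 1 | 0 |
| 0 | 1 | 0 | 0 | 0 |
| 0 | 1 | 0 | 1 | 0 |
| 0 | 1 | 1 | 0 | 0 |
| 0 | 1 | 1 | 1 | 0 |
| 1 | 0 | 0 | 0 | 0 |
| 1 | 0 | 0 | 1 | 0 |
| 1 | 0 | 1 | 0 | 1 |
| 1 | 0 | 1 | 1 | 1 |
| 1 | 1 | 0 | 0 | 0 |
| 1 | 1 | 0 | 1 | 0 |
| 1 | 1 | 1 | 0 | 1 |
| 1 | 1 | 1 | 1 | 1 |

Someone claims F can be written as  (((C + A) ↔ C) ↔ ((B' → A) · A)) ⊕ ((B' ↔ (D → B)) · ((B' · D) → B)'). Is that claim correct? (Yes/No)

Test each input against both F and the formula:
  A=0, B=0, C=0, D=0: formula gives 0, F = 0 ✓
  A=0, B=0, C=0, D=1: formula gives 0, F = 0 ✓
  A=0, B=0, C=1, D=0: formula gives 0, F = 0 ✓
  A=0, B=0, C=1, D=1: formula gives 0, F = 0 ✓
  …and likewise for the remaining 12 rows.
No disagreement on any input; they are logically equivalent.

Yes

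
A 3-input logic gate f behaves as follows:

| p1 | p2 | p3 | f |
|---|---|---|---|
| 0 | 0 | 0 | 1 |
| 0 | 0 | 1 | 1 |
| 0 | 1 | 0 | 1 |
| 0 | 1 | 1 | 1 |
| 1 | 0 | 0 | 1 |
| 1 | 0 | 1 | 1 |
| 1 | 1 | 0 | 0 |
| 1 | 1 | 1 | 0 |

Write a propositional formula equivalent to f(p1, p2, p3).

f(p1, p2, p3) = not (((p1 and p2) and not p3) or ((p1 and p2) and p3))

f is 0 on only 2 rows — (1,1,0), (1,1,1). Writing each as a minterm (p1·p2·¬p3, p1·p2·p3) and OR-ing them characterizes exactly where f=0, so f is the negation of that disjunction.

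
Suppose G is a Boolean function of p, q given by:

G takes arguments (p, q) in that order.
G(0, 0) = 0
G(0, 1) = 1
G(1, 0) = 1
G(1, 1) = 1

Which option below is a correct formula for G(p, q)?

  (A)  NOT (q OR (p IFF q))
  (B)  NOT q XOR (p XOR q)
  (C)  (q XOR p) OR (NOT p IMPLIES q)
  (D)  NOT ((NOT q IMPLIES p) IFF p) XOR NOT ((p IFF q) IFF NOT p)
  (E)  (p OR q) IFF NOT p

(A): at (0,1) it gives 0, but G = 1 — eliminated.
(B): at (0,0) it gives 1, but G = 0 — eliminated.
(D): at (0,1) it gives 0, but G = 1 — eliminated.
(E): at (1,0) it gives 0, but G = 1 — eliminated.
That leaves (C). Evaluating it on every row reproduces the table of G exactly.

C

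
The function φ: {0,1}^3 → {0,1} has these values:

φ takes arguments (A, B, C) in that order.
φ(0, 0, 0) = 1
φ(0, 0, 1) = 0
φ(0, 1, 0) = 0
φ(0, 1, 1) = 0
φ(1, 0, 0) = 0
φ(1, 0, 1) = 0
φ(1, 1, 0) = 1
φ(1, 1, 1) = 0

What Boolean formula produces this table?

φ(A, B, C) = ((not A and not B) and not C) or ((A and B) and not C)

φ=1 on 2 inputs: (0,0,0), (1,1,0). Reading each as a conjunction of literals (¬A·¬B·¬C, A·B·¬C) and taking the OR gives the canonical DNF.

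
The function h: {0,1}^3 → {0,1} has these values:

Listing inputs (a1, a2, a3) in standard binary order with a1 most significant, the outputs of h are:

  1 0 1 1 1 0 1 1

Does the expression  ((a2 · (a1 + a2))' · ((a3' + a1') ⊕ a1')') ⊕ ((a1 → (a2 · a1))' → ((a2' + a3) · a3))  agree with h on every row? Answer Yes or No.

No

Check the formula against h row by row:
  a1=0, a2=0, a3=0: formula gives 0, but h = 1 ✗
Since they disagree at (0,0,0), the expression is not a correct formula for h.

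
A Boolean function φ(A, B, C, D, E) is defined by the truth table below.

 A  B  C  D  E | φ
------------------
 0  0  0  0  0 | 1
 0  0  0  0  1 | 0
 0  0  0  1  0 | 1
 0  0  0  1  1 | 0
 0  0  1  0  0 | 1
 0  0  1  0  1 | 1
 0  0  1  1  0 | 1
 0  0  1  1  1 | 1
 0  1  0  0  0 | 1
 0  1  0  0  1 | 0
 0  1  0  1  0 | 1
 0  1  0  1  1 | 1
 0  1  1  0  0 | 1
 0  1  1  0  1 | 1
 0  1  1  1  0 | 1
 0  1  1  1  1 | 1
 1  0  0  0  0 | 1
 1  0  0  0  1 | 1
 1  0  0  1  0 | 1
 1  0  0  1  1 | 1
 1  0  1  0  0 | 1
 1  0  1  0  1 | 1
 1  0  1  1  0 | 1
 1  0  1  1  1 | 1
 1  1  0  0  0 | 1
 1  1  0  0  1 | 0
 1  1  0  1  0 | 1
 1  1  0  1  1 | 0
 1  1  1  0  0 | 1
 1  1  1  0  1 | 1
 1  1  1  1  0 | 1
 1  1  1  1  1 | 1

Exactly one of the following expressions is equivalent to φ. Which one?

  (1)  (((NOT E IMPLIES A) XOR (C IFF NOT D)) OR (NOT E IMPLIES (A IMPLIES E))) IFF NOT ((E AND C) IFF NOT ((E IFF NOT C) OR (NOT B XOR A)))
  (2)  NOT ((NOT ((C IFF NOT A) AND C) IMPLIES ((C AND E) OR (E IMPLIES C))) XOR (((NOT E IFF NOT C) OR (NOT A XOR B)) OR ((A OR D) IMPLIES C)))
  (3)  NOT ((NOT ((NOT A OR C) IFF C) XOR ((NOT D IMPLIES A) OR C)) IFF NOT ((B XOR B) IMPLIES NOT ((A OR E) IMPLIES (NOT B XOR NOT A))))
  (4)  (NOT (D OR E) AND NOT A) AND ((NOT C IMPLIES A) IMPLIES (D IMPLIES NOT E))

2

(1) disagrees with φ on (0,0,0,0,0) (formula → 0, table → 1); rule it out.
(3) disagrees with φ on (0,0,0,0,1) (formula → 1, table → 0); rule it out.
(4) disagrees with φ on (0,0,0,1,0) (formula → 0, table → 1); rule it out.
That leaves (2). Evaluating it on every row reproduces the table of φ exactly.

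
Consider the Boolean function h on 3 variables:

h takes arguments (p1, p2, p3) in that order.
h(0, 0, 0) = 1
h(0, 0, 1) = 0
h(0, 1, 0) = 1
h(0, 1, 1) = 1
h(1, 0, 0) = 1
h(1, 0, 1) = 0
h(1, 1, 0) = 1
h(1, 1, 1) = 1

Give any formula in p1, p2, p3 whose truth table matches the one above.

h is 0 on only 2 rows — (0,0,1), (1,0,1). Writing each as a minterm (¬p1·¬p2·p3, p1·¬p2·p3) and OR-ing them characterizes exactly where h=0, so h is the negation of that disjunction.

h(p1, p2, p3) = NOT (((NOT p1 AND NOT p2) AND p3) OR ((p1 AND NOT p2) AND p3))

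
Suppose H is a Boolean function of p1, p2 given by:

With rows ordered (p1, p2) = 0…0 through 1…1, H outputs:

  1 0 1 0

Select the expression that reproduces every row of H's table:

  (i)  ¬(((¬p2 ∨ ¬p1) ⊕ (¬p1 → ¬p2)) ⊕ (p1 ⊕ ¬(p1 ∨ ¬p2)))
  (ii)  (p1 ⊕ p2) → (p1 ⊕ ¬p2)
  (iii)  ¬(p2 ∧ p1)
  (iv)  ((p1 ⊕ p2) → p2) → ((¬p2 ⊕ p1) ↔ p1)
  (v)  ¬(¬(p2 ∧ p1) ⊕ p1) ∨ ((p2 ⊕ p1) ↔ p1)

(i) disagrees with H on (0,1) (formula → 1, table → 0); rule it out.
(ii) disagrees with H on (1,0) (formula → 0, table → 1); rule it out.
(iii) disagrees with H on (0,1) (formula → 1, table → 0); rule it out.
(iv) disagrees with H on (0,0) (formula → 0, table → 1); rule it out.
Only (v) survives; checking it on all 4 rows confirms it matches H.

v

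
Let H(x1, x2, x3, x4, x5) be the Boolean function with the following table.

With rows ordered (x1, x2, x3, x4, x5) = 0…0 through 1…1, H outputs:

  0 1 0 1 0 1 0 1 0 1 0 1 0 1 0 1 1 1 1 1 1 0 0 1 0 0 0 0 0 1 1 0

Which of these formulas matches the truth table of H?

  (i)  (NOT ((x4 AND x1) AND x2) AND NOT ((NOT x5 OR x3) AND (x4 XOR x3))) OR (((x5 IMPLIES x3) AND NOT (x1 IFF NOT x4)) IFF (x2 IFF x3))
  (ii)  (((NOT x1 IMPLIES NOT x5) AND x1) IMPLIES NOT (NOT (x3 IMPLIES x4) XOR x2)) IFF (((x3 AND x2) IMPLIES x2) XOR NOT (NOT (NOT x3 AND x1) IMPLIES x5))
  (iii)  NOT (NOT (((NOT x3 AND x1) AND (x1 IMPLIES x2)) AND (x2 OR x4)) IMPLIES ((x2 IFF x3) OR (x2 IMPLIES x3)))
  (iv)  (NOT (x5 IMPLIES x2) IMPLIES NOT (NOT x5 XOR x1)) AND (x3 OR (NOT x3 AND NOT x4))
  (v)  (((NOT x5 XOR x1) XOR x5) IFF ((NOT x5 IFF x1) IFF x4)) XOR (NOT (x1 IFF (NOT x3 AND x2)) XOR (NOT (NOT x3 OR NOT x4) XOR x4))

(i) fails at (0,0,0,0,0): the formula yields 1, H is 0.
(iii) fails at (0,0,0,0,1): the formula yields 0, H is 1.
(iv) fails at (0,0,0,0,0): the formula yields 1, H is 0.
(v) fails at (0,0,0,0,0): the formula yields 1, H is 0.
That leaves (ii). Evaluating it on every row reproduces the table of H exactly.

ii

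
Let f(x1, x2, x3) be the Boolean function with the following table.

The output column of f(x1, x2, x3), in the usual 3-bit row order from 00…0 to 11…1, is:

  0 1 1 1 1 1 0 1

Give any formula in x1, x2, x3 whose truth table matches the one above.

f(x1, x2, x3) = (((x1' · x2') · x3') + ((x1 · x2) · x3'))'

The 0-rows are (0,0,0), (1,1,0). Take each as a conjunction (¬x1·¬x2·¬x3, x1·x2·¬x3), form their disjunction, and complement — that gives a formula that is 1 everywhere f is.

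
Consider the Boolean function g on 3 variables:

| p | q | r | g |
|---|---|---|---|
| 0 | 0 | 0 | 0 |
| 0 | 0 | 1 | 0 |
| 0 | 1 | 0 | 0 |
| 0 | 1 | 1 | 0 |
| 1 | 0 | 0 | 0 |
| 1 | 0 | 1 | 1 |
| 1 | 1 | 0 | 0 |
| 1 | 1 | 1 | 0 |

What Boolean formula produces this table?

g(p, q, r) = (p ∧ ¬q) ∧ r

g is 1 on exactly one input, (1,0,1), whose minterm is p·¬q·r. So g is just that conjunction.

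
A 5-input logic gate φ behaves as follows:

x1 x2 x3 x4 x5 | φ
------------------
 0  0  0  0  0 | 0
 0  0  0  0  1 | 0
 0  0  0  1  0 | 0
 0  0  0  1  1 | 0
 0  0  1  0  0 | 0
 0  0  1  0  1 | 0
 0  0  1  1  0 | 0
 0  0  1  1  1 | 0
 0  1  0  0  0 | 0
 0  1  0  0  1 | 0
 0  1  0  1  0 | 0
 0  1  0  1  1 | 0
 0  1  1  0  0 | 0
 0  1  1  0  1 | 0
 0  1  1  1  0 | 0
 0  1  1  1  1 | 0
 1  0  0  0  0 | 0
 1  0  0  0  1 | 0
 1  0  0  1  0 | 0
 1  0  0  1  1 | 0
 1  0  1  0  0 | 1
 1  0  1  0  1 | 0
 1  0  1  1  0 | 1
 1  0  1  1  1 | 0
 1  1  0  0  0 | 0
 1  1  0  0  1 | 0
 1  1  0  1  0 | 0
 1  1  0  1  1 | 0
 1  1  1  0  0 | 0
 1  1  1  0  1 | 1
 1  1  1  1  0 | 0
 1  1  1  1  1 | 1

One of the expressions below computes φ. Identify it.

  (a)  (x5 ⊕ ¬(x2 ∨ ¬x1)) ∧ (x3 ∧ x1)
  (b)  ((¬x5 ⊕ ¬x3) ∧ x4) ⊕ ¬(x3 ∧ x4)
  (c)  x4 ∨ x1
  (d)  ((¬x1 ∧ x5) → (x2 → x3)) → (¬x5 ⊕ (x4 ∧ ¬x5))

a

(b): at (0,0,0,0,0) it gives 1, but φ = 0 — eliminated.
(c): at (0,0,0,1,0) it gives 1, but φ = 0 — eliminated.
(d): at (0,0,0,0,0) it gives 1, but φ = 0 — eliminated.
(a) is the remaining candidate, and it agrees with φ on all 32 inputs.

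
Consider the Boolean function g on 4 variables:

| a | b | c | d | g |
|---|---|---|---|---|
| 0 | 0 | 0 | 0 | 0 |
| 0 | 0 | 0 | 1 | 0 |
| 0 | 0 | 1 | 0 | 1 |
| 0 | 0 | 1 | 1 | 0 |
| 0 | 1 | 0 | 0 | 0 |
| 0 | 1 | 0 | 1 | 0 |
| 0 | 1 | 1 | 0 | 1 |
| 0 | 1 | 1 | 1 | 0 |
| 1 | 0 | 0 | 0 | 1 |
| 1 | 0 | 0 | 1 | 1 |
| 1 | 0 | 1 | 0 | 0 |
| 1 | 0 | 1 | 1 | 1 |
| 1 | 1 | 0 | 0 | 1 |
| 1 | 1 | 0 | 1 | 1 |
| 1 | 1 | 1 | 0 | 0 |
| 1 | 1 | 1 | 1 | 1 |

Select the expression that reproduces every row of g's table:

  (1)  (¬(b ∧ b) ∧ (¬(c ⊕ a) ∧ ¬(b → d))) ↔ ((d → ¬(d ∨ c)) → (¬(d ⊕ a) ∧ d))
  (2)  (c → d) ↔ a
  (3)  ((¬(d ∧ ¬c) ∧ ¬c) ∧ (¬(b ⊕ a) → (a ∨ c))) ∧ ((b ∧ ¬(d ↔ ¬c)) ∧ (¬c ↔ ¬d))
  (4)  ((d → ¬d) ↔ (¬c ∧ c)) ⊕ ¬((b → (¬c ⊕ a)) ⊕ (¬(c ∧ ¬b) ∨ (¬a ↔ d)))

(1) disagrees with g on (0,0,0,0) (formula → 1, table → 0); rule it out.
(3) disagrees with g on (0,0,1,0) (formula → 0, table → 1); rule it out.
(4) disagrees with g on (0,0,0,0) (formula → 1, table → 0); rule it out.
That leaves (2). Evaluating it on every row reproduces the table of g exactly.

2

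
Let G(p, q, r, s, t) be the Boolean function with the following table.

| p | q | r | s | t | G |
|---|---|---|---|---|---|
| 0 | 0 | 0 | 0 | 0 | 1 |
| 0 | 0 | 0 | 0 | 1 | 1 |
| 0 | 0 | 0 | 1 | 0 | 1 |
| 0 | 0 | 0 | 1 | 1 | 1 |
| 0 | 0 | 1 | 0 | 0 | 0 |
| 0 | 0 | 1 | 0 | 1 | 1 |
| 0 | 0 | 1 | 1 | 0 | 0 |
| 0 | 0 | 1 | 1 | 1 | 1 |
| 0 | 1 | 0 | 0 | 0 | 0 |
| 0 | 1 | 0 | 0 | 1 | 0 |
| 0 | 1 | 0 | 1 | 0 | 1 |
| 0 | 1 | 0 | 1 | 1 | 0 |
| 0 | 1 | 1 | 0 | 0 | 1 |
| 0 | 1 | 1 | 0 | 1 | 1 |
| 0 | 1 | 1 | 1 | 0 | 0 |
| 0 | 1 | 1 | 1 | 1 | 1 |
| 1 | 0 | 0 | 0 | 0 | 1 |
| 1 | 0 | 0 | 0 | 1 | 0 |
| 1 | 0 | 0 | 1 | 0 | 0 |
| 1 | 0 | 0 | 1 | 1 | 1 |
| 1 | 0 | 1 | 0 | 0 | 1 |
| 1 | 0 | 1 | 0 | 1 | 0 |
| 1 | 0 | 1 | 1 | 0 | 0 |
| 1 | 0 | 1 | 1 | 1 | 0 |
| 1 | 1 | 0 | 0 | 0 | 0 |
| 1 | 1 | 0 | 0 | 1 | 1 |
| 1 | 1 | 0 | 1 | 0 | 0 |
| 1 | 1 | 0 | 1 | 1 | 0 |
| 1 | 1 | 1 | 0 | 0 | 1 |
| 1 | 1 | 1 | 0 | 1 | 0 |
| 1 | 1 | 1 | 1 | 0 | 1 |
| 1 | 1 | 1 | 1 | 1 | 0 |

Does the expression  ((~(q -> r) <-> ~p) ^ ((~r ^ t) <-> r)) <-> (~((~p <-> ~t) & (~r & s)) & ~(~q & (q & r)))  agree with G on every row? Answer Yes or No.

No

Check the formula against G row by row:
  p=0, q=0, r=0, s=0, t=0: formula gives 0, but G = 1 ✗
A single disagreement suffices: at (0,0,0,0,0) they differ, so the formula does not compute G.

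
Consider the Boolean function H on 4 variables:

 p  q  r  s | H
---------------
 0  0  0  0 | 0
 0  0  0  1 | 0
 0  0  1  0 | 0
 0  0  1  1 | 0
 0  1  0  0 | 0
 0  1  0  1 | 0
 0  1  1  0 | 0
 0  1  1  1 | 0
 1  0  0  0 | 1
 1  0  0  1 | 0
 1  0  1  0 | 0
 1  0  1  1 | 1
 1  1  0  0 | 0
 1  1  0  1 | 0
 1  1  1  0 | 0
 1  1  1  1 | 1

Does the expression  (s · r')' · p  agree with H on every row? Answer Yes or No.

Test each input against both H and the formula:
  p=0, q=0, r=0, s=0: formula gives 0, H = 0 ✓
  p=0, q=0, r=0, s=1: formula gives 0, H = 0 ✓
  p=0, q=0, r=1, s=0: formula gives 0, H = 0 ✓
  p=0, q=0, r=1, s=1: formula gives 0, H = 0 ✓
  …
  p=1, q=0, r=1, s=0: formula gives 1, but H = 0 ✗
Since they disagree at (1,0,1,0), the expression is not a correct formula for H.

No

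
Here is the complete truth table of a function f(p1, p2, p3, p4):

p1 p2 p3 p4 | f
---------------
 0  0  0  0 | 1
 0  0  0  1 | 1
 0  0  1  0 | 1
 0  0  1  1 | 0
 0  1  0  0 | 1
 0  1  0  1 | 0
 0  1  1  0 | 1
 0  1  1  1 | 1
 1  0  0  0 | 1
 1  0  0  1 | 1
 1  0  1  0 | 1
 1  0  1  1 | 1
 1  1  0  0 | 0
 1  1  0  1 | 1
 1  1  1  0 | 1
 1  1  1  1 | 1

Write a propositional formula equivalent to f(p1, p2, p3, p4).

f is 0 on only 3 rows — (0,0,1,1), (0,1,0,1), (1,1,0,0). Writing each as a minterm (¬p1·¬p2·p3·p4, ¬p1·p2·¬p3·p4, p1·p2·¬p3·¬p4) and OR-ing them characterizes exactly where f=0, so f is the negation of that disjunction.

f(p1, p2, p3, p4) = ¬(((((¬p1 ∧ ¬p2) ∧ p3) ∧ p4) ∨ (((¬p1 ∧ p2) ∧ ¬p3) ∧ p4)) ∨ (((p1 ∧ p2) ∧ ¬p3) ∧ ¬p4))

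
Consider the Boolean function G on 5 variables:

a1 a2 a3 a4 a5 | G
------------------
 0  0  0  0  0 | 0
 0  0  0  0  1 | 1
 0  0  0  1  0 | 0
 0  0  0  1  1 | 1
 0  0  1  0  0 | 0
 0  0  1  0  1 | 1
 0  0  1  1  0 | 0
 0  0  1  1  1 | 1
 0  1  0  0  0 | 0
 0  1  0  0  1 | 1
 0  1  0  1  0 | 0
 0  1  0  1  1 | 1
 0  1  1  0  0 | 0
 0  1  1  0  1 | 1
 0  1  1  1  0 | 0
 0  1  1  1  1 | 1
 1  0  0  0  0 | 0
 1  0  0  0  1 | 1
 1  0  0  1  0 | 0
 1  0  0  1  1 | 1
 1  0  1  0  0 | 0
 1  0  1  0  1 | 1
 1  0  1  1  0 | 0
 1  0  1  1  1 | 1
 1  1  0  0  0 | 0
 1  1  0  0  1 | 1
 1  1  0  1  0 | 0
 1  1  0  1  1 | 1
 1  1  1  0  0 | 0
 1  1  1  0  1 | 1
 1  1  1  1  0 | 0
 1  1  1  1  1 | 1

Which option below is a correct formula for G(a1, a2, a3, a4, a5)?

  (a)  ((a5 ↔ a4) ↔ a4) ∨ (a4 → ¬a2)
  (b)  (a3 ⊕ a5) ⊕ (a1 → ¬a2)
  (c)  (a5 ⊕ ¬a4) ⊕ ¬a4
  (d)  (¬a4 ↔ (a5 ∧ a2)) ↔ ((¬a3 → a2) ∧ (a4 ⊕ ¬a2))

c

(a) fails at (0,0,0,0,0): the formula yields 1, G is 0.
(b) fails at (0,0,0,0,0): the formula yields 1, G is 0.
(d) fails at (0,0,0,0,0): the formula yields 1, G is 0.
(c) is the remaining candidate, and it agrees with G on all 32 inputs.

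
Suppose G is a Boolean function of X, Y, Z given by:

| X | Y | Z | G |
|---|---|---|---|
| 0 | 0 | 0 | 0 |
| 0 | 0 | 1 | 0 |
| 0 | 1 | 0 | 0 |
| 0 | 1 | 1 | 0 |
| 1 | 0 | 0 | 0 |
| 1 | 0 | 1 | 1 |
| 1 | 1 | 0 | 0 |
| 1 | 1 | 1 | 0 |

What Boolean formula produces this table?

G(X, Y, Z) = (X & ~Y) & Z

G is 1 on exactly one input, (1,0,1), whose minterm is X·¬Y·Z. So G is just that conjunction.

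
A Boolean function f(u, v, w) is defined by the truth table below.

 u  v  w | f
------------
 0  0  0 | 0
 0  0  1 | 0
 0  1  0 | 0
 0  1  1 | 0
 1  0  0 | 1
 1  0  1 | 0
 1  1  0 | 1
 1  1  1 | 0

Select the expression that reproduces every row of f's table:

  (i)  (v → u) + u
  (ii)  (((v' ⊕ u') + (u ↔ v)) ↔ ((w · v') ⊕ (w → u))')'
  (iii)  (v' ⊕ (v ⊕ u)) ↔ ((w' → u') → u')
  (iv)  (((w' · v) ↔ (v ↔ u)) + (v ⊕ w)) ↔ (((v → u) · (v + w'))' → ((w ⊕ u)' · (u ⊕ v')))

iv

(i): at (0,0,0) it gives 1, but f = 0 — eliminated.
(ii): at (0,0,0) it gives 1, but f = 0 — eliminated.
(iii): at (0,0,0) it gives 1, but f = 0 — eliminated.
That leaves (iv). Evaluating it on every row reproduces the table of f exactly.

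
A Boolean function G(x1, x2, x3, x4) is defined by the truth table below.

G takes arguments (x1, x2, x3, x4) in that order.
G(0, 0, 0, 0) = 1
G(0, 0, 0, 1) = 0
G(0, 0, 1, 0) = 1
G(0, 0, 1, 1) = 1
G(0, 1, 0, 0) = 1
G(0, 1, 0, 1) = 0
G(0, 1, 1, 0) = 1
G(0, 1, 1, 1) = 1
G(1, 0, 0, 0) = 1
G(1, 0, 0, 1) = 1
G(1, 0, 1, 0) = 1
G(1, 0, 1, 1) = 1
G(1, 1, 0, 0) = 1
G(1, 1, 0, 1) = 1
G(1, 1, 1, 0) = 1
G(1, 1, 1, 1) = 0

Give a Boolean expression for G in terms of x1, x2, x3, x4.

The 0-rows are (0,0,0,1), (0,1,0,1), (1,1,1,1). Take each as a conjunction (¬x1·¬x2·¬x3·x4, ¬x1·x2·¬x3·x4, x1·x2·x3·x4), form their disjunction, and complement — that gives a formula that is 1 everywhere G is.

G(x1, x2, x3, x4) = not (((((not x1 and not x2) and not x3) and x4) or (((not x1 and x2) and not x3) and x4)) or (((x1 and x2) and x3) and x4))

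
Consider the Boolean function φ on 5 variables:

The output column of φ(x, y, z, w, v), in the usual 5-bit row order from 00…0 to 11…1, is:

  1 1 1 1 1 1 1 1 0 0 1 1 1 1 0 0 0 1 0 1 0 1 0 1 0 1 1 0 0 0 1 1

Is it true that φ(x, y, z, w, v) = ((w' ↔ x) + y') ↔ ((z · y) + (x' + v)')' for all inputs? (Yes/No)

Yes

Test each input against both φ and the formula:
  x=0, y=0, z=0, w=0, v=0: formula gives 1, φ = 1 ✓
  x=0, y=0, z=0, w=0, v=1: formula gives 1, φ = 1 ✓
  x=0, y=0, z=0, w=1, v=0: formula gives 1, φ = 1 ✓
  x=0, y=0, z=0, w=1, v=1: formula gives 1, φ = 1 ✓
  … (the remaining 28 rows also agree.)
Every row agrees, so the formula is equivalent.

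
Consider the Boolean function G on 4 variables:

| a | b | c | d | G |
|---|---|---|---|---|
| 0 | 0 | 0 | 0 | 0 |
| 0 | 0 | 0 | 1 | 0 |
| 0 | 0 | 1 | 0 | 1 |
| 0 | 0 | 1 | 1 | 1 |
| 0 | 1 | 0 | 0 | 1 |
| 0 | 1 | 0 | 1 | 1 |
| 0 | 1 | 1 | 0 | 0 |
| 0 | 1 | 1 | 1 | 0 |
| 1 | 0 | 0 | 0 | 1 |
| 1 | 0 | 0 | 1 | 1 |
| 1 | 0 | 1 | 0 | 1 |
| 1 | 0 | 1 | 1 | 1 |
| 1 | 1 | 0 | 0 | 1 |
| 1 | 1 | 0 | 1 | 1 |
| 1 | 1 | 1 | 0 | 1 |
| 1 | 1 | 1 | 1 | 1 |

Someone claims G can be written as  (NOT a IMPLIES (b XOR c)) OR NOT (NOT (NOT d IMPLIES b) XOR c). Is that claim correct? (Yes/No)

Check the formula against G row by row:
  a=0, b=0, c=0, d=0: formula gives 0, G = 0 ✓
  a=0, b=0, c=0, d=1: formula gives 1, but G = 0 ✗
A single disagreement suffices: at (0,0,0,1) they differ, so the formula does not compute G.

No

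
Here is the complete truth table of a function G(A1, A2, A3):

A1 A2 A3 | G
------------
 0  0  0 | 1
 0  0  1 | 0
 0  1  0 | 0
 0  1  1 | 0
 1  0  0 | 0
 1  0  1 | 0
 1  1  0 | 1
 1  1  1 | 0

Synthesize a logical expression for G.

G(A1, A2, A3) = ((not A1 and not A2) and not A3) or ((A1 and A2) and not A3)

The 1-rows are (0,0,0), (1,1,0). Each contributes one minterm — ¬A1·¬A2·¬A3; A1·A2·¬A3 — and their disjunction is a sum-of-products form of G.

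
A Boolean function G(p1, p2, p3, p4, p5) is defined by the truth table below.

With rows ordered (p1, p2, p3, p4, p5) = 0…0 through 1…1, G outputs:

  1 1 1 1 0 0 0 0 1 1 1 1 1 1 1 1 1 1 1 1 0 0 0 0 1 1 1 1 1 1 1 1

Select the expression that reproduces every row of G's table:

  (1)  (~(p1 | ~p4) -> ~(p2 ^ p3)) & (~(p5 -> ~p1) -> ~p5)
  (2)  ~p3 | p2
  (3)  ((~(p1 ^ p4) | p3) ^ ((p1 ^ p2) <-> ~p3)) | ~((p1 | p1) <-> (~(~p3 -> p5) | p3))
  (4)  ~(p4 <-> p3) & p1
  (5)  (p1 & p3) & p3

2

(1) disagrees with G on (0,0,1,0,0) (formula → 1, table → 0); rule it out.
(3) disagrees with G on (0,0,0,1,1) (formula → 0, table → 1); rule it out.
(4) disagrees with G on (0,0,0,0,0) (formula → 0, table → 1); rule it out.
(5) disagrees with G on (0,0,0,0,0) (formula → 0, table → 1); rule it out.
Only (2) survives; checking it on all 32 rows confirms it matches G.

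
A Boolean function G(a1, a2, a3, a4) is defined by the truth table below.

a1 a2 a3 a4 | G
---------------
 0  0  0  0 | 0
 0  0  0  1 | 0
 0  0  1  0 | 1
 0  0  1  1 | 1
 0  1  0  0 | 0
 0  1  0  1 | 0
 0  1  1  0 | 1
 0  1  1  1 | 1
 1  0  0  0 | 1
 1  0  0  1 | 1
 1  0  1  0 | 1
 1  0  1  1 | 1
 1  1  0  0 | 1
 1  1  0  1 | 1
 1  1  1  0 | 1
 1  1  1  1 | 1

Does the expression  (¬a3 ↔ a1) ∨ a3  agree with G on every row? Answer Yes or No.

Yes

Test each input against both G and the formula:
  a1=0, a2=0, a3=0, a4=0: formula gives 0, G = 0 ✓
  a1=0, a2=0, a3=0, a4=1: formula gives 0, G = 0 ✓
  a1=0, a2=0, a3=1, a4=0: formula gives 1, G = 1 ✓
  a1=0, a2=0, a3=1, a4=1: formula gives 1, G = 1 ✓
  … (the remaining 12 rows also agree.)
All 16 rows match — the expression computes G exactly.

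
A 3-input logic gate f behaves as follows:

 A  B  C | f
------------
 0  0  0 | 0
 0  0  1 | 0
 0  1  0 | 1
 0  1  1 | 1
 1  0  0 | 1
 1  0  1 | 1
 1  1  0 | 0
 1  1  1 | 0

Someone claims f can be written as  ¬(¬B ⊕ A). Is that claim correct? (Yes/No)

Yes

Evaluate ¬(¬B ⊕ A) on each row and compare to f:
  A=0, B=0, C=0: formula gives 0, f = 0 ✓
  A=0, B=0, C=1: formula gives 0, f = 0 ✓
  A=0, B=1, C=0: formula gives 1, f = 1 ✓
  A=0, B=1, C=1: formula gives 1, f = 1 ✓
  A=1, B=0, C=0: formula gives 1, f = 1 ✓
  …and likewise for the remaining 3 rows.
All 8 rows match — the expression computes f exactly.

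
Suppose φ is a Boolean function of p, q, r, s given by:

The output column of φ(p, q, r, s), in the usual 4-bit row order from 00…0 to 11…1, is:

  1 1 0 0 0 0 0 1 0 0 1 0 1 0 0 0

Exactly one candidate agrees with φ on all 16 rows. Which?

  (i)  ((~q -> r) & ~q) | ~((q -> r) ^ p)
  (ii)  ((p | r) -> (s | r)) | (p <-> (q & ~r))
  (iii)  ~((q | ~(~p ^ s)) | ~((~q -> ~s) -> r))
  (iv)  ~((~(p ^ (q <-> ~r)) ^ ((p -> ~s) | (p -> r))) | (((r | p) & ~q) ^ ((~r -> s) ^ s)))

(i): at (0,0,0,0) it gives 0, but φ = 1 — eliminated.
(ii): at (0,0,1,0) it gives 1, but φ = 0 — eliminated.
(iii): at (0,0,0,0) it gives 0, but φ = 1 — eliminated.
That leaves (iv). Evaluating it on every row reproduces the table of φ exactly.

iv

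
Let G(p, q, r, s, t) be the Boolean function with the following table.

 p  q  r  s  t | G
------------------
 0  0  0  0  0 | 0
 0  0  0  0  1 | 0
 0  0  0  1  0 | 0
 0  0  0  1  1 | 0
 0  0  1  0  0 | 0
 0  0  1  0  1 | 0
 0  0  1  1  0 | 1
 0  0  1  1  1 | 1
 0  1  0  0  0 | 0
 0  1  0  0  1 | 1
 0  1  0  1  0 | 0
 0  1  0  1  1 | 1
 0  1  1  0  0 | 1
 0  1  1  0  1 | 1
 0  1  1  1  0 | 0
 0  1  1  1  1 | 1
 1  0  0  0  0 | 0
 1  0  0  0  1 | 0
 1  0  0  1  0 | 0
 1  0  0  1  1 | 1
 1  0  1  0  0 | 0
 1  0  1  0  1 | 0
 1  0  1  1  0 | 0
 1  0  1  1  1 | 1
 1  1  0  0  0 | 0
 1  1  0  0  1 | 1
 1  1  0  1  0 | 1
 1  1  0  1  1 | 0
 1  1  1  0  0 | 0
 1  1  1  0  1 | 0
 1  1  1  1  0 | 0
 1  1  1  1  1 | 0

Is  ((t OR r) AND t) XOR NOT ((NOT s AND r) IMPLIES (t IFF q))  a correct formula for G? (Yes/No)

No

Check the formula against G row by row:
  p=0, q=0, r=0, s=0, t=0: formula gives 0, G = 0 ✓
  p=0, q=0, r=0, s=0, t=1: formula gives 1, but G = 0 ✗
A single disagreement suffices: at (0,0,0,0,1) they differ, so the formula does not compute G.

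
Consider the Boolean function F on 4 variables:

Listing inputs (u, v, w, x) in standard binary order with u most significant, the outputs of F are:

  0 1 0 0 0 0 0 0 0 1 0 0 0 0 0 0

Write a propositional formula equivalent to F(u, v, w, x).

F(u, v, w, x) = (((NOT u AND NOT v) AND NOT w) AND x) OR (((u AND NOT v) AND NOT w) AND x)

F=1 on 2 inputs: (0,0,0,1), (1,0,0,1). Reading each as a conjunction of literals (¬u·¬v·¬w·x, u·¬v·¬w·x) and taking the OR gives the canonical DNF.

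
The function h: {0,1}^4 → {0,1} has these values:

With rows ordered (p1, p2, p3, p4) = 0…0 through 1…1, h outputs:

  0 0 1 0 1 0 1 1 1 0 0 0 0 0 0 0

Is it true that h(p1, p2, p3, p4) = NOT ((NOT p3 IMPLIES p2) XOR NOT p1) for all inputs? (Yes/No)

Check the formula against h row by row:
  p1=0, p2=0, p3=0, p4=0: formula gives 0, h = 0 ✓
  p1=0, p2=0, p3=0, p4=1: formula gives 0, h = 0 ✓
  p1=0, p2=0, p3=1, p4=0: formula gives 1, h = 1 ✓
  p1=0, p2=0, p3=1, p4=1: formula gives 1, but h = 0 ✗
A single disagreement suffices: at (0,0,1,1) they differ, so the formula does not compute h.

No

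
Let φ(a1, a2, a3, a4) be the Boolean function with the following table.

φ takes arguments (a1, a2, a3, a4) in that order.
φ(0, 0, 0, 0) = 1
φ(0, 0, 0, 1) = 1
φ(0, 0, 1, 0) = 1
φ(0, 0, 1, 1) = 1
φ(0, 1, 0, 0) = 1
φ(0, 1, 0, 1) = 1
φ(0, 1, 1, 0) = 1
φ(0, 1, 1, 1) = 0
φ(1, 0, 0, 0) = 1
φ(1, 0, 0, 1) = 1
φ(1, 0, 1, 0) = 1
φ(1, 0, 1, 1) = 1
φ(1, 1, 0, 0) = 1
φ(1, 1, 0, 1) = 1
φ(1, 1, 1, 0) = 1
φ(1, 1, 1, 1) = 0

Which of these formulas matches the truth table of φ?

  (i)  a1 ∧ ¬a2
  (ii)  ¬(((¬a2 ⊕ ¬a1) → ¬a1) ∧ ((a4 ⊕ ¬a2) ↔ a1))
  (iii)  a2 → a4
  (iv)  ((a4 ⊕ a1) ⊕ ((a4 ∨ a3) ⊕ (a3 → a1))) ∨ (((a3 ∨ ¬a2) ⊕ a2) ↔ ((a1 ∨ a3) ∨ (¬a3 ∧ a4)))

iv

(i) disagrees with φ on (0,0,0,0) (formula → 0, table → 1); rule it out.
(ii) disagrees with φ on (0,0,0,1) (formula → 0, table → 1); rule it out.
(iii) disagrees with φ on (0,1,0,0) (formula → 0, table → 1); rule it out.
(iv) is the remaining candidate, and it agrees with φ on all 16 inputs.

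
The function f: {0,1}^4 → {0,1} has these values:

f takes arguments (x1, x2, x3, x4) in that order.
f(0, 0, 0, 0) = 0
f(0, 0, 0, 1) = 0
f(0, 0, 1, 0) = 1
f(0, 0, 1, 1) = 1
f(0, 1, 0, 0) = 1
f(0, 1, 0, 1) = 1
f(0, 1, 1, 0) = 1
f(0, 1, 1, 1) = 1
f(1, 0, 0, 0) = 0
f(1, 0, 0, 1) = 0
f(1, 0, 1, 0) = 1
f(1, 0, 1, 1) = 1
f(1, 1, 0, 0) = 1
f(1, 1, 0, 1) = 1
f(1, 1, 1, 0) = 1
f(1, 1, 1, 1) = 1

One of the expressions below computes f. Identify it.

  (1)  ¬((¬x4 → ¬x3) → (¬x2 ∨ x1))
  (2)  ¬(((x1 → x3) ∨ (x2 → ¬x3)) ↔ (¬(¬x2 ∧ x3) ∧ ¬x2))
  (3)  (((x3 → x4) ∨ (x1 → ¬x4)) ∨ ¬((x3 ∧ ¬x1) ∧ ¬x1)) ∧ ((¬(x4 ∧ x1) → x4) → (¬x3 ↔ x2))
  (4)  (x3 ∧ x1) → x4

2

(1): at (0,0,1,0) it gives 0, but f = 1 — eliminated.
(3): at (0,0,0,0) it gives 1, but f = 0 — eliminated.
(4): at (0,0,0,0) it gives 1, but f = 0 — eliminated.
(2) is the remaining candidate, and it agrees with f on all 16 inputs.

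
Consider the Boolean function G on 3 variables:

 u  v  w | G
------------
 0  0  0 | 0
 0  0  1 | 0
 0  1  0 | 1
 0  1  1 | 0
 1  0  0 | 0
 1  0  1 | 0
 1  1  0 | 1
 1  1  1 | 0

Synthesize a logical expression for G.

Collect the rows where G=1 — (0,1,0), (1,1,0) — and write one minterm per row: ¬u·v·¬w, u·v·¬w. Their union (logical OR) reproduces the table exactly.

G(u, v, w) = ((NOT u AND v) AND NOT w) OR ((u AND v) AND NOT w)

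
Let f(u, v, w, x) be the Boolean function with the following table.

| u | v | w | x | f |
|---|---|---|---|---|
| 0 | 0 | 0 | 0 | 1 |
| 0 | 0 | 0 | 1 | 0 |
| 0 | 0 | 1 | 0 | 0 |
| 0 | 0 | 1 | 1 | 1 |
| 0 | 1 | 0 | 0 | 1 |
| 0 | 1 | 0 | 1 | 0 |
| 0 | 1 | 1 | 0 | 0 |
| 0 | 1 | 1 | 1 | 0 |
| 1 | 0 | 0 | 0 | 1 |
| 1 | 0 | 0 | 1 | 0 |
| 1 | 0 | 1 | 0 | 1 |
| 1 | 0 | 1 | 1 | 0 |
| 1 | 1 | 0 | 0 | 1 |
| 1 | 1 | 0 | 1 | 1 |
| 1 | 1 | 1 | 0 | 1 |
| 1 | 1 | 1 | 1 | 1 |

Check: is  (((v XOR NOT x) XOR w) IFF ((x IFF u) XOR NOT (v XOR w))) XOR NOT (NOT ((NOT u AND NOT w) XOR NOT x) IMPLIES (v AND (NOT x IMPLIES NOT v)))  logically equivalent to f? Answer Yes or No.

Yes

Check the formula against f row by row:
  u=0, v=0, w=0, x=0: formula gives 1, f = 1 ✓
  u=0, v=0, w=0, x=1: formula gives 0, f = 0 ✓
  u=0, v=0, w=1, x=0: formula gives 0, f = 0 ✓
  u=0, v=0, w=1, x=1: formula gives 1, f = 1 ✓
  …and likewise for the remaining 12 rows.
All 16 rows match — the expression computes f exactly.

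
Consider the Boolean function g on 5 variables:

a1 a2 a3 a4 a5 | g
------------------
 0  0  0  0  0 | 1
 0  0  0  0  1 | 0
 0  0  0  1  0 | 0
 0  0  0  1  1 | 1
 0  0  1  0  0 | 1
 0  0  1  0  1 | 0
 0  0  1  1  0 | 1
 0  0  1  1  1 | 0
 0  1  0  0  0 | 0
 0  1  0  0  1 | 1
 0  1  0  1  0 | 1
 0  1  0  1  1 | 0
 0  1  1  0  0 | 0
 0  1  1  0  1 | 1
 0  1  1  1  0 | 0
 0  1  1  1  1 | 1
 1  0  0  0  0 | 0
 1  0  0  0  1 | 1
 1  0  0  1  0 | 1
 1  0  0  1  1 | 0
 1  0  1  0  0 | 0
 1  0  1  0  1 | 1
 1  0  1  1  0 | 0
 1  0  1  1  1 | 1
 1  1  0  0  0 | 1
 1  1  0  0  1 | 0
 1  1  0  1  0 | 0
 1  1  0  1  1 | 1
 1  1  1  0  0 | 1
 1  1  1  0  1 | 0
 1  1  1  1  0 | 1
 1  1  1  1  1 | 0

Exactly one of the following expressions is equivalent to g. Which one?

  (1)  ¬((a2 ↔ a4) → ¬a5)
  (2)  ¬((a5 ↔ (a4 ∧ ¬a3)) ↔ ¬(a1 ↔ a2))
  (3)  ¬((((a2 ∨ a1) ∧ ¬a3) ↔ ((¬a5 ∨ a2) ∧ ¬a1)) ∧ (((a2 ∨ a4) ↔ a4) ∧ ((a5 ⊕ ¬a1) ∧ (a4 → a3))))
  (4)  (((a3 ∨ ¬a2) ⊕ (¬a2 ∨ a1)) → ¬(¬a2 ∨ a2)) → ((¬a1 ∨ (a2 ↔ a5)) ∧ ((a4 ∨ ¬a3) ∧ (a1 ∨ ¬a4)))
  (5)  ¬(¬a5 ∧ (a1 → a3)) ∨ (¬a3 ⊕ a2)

(1) disagrees with g on (0,0,0,0,0) (formula → 0, table → 1); rule it out.
(3) disagrees with g on (0,0,0,0,1) (formula → 1, table → 0); rule it out.
(4) disagrees with g on (0,0,0,0,1) (formula → 1, table → 0); rule it out.
(5) disagrees with g on (0,0,0,0,1) (formula → 1, table → 0); rule it out.
Only (2) survives; checking it on all 32 rows confirms it matches g.

2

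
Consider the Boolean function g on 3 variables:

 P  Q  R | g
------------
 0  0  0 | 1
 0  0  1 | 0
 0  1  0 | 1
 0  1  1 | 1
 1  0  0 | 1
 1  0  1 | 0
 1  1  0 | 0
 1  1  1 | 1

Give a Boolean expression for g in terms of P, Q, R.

g(P, Q, R) = ((((P' · Q') · R) + ((P · Q') · R)) + ((P · Q) · R'))'

There are just 3 zero rows: (0,0,1), (1,0,1), (1,1,0). Their minterms are ¬P·¬Q·R, P·¬Q·R, P·Q·¬R; the OR of those covers precisely the 0-outputs, and negating it yields g.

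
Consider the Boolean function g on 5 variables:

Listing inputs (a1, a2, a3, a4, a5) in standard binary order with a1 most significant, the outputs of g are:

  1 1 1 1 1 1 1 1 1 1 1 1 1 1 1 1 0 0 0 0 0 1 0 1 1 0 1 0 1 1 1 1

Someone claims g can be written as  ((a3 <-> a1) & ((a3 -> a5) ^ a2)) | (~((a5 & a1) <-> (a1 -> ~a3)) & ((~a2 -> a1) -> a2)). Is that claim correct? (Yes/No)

Test each input against both g and the formula:
  a1=0, a2=0, a3=0, a4=0, a5=0: formula gives 1, g = 1 ✓
  a1=0, a2=0, a3=0, a4=0, a5=1: formula gives 1, g = 1 ✓
  a1=0, a2=0, a3=0, a4=1, a5=0: formula gives 1, g = 1 ✓
  a1=0, a2=0, a3=0, a4=1, a5=1: formula gives 1, g = 1 ✓
  … (the remaining 28 rows also agree.)
No disagreement on any input; they are logically equivalent.

Yes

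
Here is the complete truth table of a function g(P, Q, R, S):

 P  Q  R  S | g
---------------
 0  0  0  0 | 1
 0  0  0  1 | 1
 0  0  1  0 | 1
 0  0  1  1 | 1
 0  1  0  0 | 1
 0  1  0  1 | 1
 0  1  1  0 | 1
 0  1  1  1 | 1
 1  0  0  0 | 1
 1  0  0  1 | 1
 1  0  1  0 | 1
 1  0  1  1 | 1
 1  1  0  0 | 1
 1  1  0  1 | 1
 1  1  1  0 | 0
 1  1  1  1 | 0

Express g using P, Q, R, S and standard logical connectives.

g is 0 on only 2 rows — (1,1,1,0), (1,1,1,1). Writing each as a minterm (P·Q·R·¬S, P·Q·R·S) and OR-ing them characterizes exactly where g=0, so g is the negation of that disjunction.

g(P, Q, R, S) = ~((((P & Q) & R) & ~S) | (((P & Q) & R) & S))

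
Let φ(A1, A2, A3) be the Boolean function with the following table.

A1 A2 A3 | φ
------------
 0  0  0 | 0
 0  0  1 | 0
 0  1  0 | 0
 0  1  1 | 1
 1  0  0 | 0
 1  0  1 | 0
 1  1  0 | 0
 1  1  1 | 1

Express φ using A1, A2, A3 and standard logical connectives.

The 1-rows are (0,1,1), (1,1,1). Each contributes one minterm — ¬A1·A2·A3; A1·A2·A3 — and their disjunction is a sum-of-products form of φ.

φ(A1, A2, A3) = ((not A1 and A2) and A3) or ((A1 and A2) and A3)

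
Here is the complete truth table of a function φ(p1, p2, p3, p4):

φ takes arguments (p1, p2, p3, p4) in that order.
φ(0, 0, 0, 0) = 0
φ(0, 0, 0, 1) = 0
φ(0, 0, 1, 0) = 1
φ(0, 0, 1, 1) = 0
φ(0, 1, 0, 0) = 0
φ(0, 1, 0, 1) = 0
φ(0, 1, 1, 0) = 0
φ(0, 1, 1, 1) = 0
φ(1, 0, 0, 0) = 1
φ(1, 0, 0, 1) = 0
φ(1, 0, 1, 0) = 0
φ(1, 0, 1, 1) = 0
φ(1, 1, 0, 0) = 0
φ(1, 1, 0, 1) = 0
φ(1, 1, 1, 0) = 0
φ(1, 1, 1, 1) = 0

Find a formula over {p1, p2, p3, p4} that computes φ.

φ(p1, p2, p3, p4) = (((NOT p1 AND NOT p2) AND p3) AND NOT p4) OR (((p1 AND NOT p2) AND NOT p3) AND NOT p4)

φ=1 on 2 inputs: (0,0,1,0), (1,0,0,0). Reading each as a conjunction of literals (¬p1·¬p2·p3·¬p4, p1·¬p2·¬p3·¬p4) and taking the OR gives the canonical DNF.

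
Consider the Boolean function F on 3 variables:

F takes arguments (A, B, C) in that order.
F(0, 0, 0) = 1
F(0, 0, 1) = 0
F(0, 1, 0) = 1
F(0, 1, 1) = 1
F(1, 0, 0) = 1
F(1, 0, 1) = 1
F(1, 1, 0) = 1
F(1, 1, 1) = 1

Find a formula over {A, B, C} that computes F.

F(A, B, C) = not ((not A and not B) and C)

Only row (0,0,1) gives 0. So F is 1 everywhere except there — the complement of the minterm ¬A·¬B·C.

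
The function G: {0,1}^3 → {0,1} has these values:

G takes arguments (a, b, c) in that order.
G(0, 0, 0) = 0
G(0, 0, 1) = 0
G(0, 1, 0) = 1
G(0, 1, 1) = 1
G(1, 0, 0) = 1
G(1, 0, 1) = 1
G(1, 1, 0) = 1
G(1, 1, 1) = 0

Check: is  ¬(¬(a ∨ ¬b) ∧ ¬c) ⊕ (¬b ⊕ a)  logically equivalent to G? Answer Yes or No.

Test each input against both G and the formula:
  a=0, b=0, c=0: formula gives 0, G = 0 ✓
  a=0, b=0, c=1: formula gives 0, G = 0 ✓
  a=0, b=1, c=0: formula gives 0, but G = 1 ✗
Row (0,1,0) is a counterexample, so the formula is not equivalent to G.

No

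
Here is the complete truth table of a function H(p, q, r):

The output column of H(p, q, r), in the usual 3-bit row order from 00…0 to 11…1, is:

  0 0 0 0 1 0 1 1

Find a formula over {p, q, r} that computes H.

H(p, q, r) = (((p · q') · r') + ((p · q) · r')) + ((p · q) · r)

H=1 on 3 inputs: (1,0,0), (1,1,0), (1,1,1). Reading each as a conjunction of literals (p·¬q·¬r, p·q·¬r, p·q·r) and taking the OR gives the canonical DNF.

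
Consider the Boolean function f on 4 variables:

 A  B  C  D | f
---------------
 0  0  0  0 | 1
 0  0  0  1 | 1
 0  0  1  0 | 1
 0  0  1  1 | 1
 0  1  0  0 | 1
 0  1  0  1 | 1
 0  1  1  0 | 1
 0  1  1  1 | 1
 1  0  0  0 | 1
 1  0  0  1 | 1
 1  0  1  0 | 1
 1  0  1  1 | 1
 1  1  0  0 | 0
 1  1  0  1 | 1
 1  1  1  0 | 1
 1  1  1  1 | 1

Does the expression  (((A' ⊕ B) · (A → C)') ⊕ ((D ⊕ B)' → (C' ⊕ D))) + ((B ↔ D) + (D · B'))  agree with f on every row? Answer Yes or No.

Yes

Test each input against both f and the formula:
  A=0, B=0, C=0, D=0: formula gives 1, f = 1 ✓
  A=0, B=0, C=0, D=1: formula gives 1, f = 1 ✓
  A=0, B=0, C=1, D=0: formula gives 1, f = 1 ✓
  A=0, B=0, C=1, D=1: formula gives 1, f = 1 ✓
  … (the remaining 12 rows also agree.)
No disagreement on any input; they are logically equivalent.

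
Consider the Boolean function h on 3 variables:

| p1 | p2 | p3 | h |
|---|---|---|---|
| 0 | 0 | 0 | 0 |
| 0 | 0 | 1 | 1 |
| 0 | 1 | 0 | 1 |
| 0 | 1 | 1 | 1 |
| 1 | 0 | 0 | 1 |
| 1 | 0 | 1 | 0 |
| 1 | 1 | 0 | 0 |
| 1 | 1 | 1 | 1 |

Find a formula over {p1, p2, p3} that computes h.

h(p1, p2, p3) = not ((((not p1 and not p2) and not p3) or ((p1 and not p2) and p3)) or ((p1 and p2) and not p3))

The 0-rows are (0,0,0), (1,0,1), (1,1,0). Take each as a conjunction (¬p1·¬p2·¬p3, p1·¬p2·p3, p1·p2·¬p3), form their disjunction, and complement — that gives a formula that is 1 everywhere h is.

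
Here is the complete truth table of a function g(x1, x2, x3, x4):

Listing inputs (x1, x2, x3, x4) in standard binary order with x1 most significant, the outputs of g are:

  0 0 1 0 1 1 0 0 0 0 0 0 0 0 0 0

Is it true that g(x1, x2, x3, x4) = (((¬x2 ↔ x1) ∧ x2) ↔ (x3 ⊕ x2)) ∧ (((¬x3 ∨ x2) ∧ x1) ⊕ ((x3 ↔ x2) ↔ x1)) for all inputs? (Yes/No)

No

Test each input against both g and the formula:
  x1=0, x2=0, x3=0, x4=0: formula gives 0, g = 0 ✓
  x1=0, x2=0, x3=0, x4=1: formula gives 0, g = 0 ✓
  x1=0, x2=0, x3=1, x4=0: formula gives 0, but g = 1 ✗
A single disagreement suffices: at (0,0,1,0) they differ, so the formula does not compute g.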